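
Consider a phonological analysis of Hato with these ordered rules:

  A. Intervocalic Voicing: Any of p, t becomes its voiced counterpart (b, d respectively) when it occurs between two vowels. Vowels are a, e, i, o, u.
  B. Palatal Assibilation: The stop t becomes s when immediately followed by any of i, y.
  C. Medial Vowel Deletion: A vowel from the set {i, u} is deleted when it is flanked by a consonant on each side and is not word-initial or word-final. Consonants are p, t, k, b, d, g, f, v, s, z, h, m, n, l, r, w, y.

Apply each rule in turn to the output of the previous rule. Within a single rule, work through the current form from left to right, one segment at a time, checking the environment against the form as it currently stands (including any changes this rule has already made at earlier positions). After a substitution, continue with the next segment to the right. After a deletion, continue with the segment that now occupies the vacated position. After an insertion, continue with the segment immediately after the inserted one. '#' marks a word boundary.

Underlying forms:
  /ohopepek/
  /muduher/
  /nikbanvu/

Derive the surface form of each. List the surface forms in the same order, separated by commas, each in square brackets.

[ohobebek], [mdher], [nkbanvu]

/ohopepek/:
  A Intervocalic Voicing: [ohopepek] → [ohobebek]
  B Palatal Assibilation: no change — [ohobebek]
  C Medial Vowel Deletion: no change — [ohobebek]
/muduher/:
  A Intervocalic Voicing: no change — [muduher]
  B Palatal Assibilation: no change — [muduher]
  C Medial Vowel Deletion: [muduher] → [mdher]
/nikbanvu/:
  A Intervocalic Voicing: no change — [nikbanvu]
  B Palatal Assibilation: no change — [nikbanvu]
  C Medial Vowel Deletion: [nikbanvu] → [nkbanvu]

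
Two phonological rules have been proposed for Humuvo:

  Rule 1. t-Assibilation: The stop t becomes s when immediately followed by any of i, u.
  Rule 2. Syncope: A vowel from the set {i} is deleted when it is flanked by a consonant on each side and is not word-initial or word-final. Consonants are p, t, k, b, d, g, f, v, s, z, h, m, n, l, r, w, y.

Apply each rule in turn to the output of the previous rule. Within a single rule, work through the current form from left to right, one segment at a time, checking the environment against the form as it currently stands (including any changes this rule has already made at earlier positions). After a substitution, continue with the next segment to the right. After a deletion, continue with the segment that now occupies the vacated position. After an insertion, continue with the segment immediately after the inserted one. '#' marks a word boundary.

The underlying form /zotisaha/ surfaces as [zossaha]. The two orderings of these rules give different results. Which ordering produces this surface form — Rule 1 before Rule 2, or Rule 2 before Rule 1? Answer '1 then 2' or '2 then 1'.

1 then 2

Order 1 then 2:
  1 t-Assibilation: [zotisaha] → [zosisaha]
  2 Syncope: [zosisaha] → [zossaha]
  result: [zossaha]
Order 2 then 1:
  2 Syncope: [zotisaha] → [zotsaha]
  1 t-Assibilation: no change — [zotsaha]
  result: [zotsaha]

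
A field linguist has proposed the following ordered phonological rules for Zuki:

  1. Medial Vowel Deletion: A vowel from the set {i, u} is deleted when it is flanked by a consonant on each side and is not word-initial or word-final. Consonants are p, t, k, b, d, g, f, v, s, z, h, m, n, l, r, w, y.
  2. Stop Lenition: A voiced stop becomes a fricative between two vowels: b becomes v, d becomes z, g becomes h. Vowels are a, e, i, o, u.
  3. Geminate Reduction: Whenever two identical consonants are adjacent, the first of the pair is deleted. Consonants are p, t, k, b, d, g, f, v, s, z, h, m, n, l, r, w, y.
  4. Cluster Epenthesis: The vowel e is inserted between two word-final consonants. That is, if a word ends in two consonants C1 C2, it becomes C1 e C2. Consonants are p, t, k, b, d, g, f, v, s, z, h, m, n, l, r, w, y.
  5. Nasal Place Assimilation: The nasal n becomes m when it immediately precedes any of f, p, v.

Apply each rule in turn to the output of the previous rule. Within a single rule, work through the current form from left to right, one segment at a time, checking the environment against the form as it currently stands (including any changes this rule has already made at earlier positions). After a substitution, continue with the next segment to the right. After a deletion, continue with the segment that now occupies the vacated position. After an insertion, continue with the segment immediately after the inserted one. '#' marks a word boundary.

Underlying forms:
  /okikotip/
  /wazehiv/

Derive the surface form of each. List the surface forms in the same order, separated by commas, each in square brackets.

[okotep], [wazehev]

/okikotip/:
  1 Medial Vowel Deletion: [okikotip] → [okkotp]
  2 Stop Lenition: no change — [okkotp]
  3 Geminate Reduction: [okkotp] → [okotp]
  4 Cluster Epenthesis: [okotp] → [okotep]
  5 Nasal Place Assimilation: no change — [okotep]
/wazehiv/:
  1 Medial Vowel Deletion: [wazehiv] → [wazehv]
  2 Stop Lenition: no change — [wazehv]
  3 Geminate Reduction: no change — [wazehv]
  4 Cluster Epenthesis: [wazehv] → [wazehev]
  5 Nasal Place Assimilation: no change — [wazehev]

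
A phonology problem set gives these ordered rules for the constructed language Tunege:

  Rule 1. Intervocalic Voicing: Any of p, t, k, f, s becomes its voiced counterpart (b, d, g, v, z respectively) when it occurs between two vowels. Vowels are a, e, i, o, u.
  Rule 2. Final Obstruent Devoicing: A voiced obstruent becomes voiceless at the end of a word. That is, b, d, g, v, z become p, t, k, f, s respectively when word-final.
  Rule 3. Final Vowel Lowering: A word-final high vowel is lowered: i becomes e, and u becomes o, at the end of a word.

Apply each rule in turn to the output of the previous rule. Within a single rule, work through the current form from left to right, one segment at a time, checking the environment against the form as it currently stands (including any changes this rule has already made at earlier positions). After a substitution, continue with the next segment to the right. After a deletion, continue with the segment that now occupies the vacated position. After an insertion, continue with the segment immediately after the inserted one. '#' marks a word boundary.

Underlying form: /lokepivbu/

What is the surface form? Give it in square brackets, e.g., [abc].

Rule 1 Intervocalic Voicing: [lokepivbu] → [logebivbu]
Rule 2 Final Obstruent Devoicing: no change — [logebivbu]
Rule 3 Final Vowel Lowering: [logebivbu] → [logebivbo]

[logebivbo]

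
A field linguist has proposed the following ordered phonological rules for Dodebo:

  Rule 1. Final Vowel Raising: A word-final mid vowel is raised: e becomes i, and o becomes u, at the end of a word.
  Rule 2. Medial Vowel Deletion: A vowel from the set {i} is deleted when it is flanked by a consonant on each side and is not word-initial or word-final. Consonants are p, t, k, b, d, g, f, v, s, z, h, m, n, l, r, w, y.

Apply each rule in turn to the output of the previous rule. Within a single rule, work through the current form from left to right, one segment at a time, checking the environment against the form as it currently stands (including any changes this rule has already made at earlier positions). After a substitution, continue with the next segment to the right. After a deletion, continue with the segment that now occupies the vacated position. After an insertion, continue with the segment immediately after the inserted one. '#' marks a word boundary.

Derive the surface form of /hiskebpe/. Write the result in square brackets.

[hskebpi]

Rule 1 Final Vowel Raising: [hiskebpe] → [hiskebpi]
Rule 2 Medial Vowel Deletion: [hiskebpi] → [hskebpi]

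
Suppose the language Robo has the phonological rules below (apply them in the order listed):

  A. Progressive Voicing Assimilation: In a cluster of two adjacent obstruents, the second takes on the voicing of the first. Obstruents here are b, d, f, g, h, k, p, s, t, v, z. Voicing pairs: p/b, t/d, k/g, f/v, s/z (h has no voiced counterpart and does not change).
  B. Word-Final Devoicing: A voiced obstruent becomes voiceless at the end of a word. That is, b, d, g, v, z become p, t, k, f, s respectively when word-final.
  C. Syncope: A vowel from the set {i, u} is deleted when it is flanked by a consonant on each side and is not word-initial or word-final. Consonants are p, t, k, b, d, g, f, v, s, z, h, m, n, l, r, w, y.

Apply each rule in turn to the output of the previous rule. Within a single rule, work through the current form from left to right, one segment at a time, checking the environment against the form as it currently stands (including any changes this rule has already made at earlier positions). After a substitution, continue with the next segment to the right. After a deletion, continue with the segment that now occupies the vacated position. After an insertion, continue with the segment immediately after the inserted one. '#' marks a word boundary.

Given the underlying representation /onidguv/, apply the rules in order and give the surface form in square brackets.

A Progressive Voicing Assimilation: no change — [onidguv]
B Word-Final Devoicing: [onidguv] → [onidguf]
C Syncope: [onidguf] → [ondgf]

[ondgf]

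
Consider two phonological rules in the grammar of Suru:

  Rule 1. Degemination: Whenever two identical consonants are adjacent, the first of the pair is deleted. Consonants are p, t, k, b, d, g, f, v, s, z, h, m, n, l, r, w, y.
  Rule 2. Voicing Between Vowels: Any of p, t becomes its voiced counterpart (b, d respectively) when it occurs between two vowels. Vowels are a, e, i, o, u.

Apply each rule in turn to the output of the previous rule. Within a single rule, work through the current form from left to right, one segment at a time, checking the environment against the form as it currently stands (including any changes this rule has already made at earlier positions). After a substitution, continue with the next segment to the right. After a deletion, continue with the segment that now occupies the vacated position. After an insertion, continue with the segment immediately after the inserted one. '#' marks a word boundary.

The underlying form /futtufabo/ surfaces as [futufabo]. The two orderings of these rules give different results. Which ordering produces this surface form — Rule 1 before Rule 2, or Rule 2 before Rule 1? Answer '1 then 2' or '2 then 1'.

Order 1 then 2:
  1 Degemination: [futtufabo] → [futufabo]
  2 Voicing Between Vowels: [futufabo] → [fudufabo]
  result: [fudufabo]
Order 2 then 1:
  2 Voicing Between Vowels: no change — [futtufabo]
  1 Degemination: [futtufabo] → [futufabo]
  result: [futufabo]

2 then 1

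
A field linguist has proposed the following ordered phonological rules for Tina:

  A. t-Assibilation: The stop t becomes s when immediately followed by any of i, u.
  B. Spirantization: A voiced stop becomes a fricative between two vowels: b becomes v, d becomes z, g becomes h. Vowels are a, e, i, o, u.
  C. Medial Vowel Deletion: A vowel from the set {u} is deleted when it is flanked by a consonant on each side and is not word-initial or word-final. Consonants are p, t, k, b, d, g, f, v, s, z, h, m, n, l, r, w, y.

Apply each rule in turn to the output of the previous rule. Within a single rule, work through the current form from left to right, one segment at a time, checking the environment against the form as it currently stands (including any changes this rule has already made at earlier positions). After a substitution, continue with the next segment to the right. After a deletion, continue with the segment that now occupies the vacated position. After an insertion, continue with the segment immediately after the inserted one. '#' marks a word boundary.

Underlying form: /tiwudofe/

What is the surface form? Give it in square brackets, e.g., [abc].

[siwzofe]

A t-Assibilation: [tiwudofe] → [siwudofe]
B Spirantization: [siwudofe] → [siwuzofe]
C Medial Vowel Deletion: [siwuzofe] → [siwzofe]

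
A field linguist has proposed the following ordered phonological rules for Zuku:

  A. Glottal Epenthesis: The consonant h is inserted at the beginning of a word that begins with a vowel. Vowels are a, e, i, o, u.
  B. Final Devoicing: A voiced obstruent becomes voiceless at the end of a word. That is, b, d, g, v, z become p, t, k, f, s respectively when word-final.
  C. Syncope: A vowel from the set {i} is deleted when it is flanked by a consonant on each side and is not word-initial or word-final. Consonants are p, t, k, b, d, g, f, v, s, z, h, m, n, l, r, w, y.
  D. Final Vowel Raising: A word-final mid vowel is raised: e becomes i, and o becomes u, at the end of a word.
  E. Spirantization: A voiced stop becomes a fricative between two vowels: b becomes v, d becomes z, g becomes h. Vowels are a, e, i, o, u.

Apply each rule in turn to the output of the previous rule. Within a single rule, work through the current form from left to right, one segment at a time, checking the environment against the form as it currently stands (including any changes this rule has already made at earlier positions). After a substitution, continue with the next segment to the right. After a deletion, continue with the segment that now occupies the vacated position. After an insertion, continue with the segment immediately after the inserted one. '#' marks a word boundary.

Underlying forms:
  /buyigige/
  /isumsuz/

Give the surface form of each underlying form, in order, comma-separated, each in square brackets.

/buyigige/:
  A Glottal Epenthesis: no change — [buyigige]
  B Final Devoicing: no change — [buyigige]
  C Syncope: [buyigige] → [buygge]
  D Final Vowel Raising: [buygge] → [buyggi]
  E Spirantization: no change — [buyggi]
/isumsuz/:
  A Glottal Epenthesis: [isumsuz] → [hisumsuz]
  B Final Devoicing: [hisumsuz] → [hisumsus]
  C Syncope: [hisumsus] → [hsumsus]
  D Final Vowel Raising: no change — [hsumsus]
  E Spirantization: no change — [hsumsus]

[buyggi], [hsumsus]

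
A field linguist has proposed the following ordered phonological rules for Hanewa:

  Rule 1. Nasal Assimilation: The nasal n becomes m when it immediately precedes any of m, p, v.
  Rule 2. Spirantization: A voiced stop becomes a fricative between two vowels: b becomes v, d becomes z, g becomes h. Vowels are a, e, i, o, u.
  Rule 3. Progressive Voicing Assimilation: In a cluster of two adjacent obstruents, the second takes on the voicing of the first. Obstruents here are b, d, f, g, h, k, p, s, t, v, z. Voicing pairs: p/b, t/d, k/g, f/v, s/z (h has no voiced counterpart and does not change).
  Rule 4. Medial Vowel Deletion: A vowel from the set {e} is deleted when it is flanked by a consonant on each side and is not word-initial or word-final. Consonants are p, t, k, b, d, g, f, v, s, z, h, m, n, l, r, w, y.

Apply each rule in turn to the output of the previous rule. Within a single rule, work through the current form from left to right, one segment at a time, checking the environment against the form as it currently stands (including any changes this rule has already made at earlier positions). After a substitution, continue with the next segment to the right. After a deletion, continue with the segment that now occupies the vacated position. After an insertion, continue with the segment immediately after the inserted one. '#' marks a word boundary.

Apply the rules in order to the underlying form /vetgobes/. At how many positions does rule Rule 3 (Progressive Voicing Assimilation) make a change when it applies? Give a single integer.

Rule 1 Nasal Assimilation: no change — [vetgobes]
Rule 2 Spirantization: [vetgobes] → [vetgoves]
Rule 3 Progressive Voicing Assimilation: [vetgoves] → [vetkoves]
Rule 4 Medial Vowel Deletion: [vetkoves] → [vtkovs]
Rule Rule 3 changed 1 position(s).

1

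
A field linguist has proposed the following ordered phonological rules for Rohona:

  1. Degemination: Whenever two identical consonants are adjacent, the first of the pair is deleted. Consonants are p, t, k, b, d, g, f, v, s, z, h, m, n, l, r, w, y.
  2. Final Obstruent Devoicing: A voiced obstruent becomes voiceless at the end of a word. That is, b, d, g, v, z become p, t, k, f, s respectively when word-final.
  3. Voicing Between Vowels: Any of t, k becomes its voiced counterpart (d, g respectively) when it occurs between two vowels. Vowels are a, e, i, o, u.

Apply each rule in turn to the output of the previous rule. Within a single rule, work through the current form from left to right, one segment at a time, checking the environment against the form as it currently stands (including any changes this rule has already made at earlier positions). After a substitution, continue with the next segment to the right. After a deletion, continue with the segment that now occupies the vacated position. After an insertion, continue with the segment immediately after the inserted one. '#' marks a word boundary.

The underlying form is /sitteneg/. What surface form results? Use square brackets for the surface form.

[sidenek]

1 Degemination: [sitteneg] → [siteneg]
2 Final Obstruent Devoicing: [siteneg] → [sitenek]
3 Voicing Between Vowels: [sitenek] → [sidenek]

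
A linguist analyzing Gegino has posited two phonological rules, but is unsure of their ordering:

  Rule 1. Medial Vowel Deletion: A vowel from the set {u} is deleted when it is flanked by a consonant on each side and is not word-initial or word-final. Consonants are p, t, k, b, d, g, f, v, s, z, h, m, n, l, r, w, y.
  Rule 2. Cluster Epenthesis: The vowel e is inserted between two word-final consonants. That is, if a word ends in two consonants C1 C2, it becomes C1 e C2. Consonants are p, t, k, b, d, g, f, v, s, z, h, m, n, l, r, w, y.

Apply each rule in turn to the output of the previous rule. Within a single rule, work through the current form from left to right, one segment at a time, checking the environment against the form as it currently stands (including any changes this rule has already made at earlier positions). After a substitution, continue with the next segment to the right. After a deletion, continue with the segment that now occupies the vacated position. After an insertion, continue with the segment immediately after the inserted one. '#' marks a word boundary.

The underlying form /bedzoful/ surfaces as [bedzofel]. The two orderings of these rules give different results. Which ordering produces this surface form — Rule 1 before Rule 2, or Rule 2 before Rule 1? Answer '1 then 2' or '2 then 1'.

1 then 2

Order 1 then 2:
  1 Medial Vowel Deletion: [bedzoful] → [bedzofl]
  2 Cluster Epenthesis: [bedzofl] → [bedzofel]
  result: [bedzofel]
Order 2 then 1:
  2 Cluster Epenthesis: no change — [bedzoful]
  1 Medial Vowel Deletion: [bedzoful] → [bedzofl]
  result: [bedzofl]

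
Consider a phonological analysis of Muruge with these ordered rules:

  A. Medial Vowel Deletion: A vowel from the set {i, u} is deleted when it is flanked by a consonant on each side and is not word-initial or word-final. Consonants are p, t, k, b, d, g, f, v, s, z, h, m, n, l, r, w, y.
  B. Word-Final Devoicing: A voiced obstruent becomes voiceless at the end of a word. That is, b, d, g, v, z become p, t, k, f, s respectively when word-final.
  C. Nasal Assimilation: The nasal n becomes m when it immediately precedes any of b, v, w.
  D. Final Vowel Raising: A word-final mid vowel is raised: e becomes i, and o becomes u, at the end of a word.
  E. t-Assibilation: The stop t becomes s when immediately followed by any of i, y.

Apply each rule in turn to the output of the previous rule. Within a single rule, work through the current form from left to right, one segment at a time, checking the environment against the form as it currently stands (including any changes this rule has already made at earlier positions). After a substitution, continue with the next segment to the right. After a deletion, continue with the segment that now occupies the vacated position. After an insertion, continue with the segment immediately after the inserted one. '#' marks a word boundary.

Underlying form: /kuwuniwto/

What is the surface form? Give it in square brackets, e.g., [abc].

[kwmwtu]

A Medial Vowel Deletion: [kuwuniwto] → [kwnwto]
B Word-Final Devoicing: no change — [kwnwto]
C Nasal Assimilation: [kwnwto] → [kwmwto]
D Final Vowel Raising: [kwmwto] → [kwmwtu]
E t-Assibilation: no change — [kwmwtu]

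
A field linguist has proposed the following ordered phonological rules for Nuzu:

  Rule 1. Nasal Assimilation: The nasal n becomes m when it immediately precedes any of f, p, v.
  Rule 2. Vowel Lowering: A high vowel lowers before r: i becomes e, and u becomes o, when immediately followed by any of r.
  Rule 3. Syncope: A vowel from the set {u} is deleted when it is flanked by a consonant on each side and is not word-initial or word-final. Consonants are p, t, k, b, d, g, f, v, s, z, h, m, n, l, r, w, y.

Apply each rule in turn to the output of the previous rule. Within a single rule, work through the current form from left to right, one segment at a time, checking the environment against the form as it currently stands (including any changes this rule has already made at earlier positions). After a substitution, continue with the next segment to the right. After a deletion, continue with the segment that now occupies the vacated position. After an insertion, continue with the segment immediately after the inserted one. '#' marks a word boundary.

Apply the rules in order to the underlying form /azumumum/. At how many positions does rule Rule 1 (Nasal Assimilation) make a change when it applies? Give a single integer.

Rule 1 Nasal Assimilation: no change — [azumumum]
Rule 2 Vowel Lowering: no change — [azumumum]
Rule 3 Syncope: [azumumum] → [azmmm]
Rule Rule 1 changed 0 position(s).

0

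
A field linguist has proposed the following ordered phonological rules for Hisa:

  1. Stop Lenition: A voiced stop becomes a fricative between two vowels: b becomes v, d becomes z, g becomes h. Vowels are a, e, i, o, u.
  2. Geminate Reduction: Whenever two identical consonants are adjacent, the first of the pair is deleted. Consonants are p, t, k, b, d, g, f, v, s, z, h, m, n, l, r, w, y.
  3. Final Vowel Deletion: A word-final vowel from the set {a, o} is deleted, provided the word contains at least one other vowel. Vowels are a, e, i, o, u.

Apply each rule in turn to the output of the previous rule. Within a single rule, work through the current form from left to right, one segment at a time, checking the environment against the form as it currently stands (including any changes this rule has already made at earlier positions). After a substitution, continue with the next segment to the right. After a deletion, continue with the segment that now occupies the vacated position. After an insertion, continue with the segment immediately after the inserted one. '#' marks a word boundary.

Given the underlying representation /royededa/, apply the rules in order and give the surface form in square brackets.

1 Stop Lenition: [royededa] → [royezeza]
2 Geminate Reduction: no change — [royezeza]
3 Final Vowel Deletion: [royezeza] → [royezez]

[royezez]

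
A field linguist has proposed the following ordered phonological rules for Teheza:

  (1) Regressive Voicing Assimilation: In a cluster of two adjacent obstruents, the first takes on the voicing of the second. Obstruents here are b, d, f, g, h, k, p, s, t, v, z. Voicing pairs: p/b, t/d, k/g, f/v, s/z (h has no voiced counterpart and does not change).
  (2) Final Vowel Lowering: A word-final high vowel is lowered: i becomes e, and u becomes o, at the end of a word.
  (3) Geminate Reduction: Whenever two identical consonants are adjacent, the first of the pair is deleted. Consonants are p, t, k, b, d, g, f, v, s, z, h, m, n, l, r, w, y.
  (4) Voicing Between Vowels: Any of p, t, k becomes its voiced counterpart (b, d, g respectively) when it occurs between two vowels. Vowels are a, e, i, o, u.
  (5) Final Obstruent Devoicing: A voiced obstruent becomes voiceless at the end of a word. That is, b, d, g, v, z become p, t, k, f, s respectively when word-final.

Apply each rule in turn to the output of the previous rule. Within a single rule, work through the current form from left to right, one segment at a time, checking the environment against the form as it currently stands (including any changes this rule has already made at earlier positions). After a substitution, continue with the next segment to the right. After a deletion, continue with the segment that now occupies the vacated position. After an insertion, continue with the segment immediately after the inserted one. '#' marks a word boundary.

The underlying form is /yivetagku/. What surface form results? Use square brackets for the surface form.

[yivedago]

(1) Regressive Voicing Assimilation: [yivetagku] → [yivetakku]
(2) Final Vowel Lowering: [yivetakku] → [yivetakko]
(3) Geminate Reduction: [yivetakko] → [yivetako]
(4) Voicing Between Vowels: [yivetako] → [yivedago]
(5) Final Obstruent Devoicing: no change — [yivedago]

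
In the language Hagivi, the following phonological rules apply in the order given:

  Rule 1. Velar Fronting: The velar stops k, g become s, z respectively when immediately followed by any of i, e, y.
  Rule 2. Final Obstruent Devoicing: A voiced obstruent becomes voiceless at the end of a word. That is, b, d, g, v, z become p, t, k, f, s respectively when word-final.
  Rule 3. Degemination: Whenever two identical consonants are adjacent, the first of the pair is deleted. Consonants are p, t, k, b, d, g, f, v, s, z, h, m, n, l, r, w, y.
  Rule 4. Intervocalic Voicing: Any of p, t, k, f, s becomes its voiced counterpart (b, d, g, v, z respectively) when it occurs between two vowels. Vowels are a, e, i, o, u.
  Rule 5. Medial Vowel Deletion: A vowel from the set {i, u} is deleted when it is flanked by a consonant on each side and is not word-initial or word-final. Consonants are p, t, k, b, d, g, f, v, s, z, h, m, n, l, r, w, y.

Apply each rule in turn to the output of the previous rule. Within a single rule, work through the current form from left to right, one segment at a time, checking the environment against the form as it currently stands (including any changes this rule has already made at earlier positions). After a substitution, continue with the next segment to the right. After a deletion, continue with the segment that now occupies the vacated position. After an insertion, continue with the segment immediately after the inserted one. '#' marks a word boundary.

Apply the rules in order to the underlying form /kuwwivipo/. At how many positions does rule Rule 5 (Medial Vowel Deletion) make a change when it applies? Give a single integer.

Rule 1 Velar Fronting: no change — [kuwwivipo]
Rule 2 Final Obstruent Devoicing: no change — [kuwwivipo]
Rule 3 Degemination: [kuwwivipo] → [kuwivipo]
Rule 4 Intervocalic Voicing: [kuwivipo] → [kuwivibo]
Rule 5 Medial Vowel Deletion: [kuwivibo] → [kwvbo]
Rule Rule 5 changed 3 position(s).

3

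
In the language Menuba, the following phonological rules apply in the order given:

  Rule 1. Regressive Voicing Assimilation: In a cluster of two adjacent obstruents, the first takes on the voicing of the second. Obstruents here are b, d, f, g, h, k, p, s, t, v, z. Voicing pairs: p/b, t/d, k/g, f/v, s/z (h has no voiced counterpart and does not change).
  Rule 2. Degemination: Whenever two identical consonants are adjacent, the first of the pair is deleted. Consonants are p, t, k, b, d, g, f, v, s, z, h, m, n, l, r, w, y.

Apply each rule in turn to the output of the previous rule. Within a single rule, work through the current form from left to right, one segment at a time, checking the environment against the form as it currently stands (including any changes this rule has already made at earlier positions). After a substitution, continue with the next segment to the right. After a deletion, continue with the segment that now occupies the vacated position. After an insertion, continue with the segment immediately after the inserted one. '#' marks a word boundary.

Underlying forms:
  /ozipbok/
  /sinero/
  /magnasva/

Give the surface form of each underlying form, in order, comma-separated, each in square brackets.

[ozibok], [sinero], [magnazva]

/ozipbok/:
  Rule 1 Regressive Voicing Assimilation: [ozipbok] → [ozibbok]
  Rule 2 Degemination: [ozibbok] → [ozibok]
/sinero/:
  Rule 1 Regressive Voicing Assimilation: no change — [sinero]
  Rule 2 Degemination: no change — [sinero]
/magnasva/:
  Rule 1 Regressive Voicing Assimilation: [magnasva] → [magnazva]
  Rule 2 Degemination: no change — [magnazva]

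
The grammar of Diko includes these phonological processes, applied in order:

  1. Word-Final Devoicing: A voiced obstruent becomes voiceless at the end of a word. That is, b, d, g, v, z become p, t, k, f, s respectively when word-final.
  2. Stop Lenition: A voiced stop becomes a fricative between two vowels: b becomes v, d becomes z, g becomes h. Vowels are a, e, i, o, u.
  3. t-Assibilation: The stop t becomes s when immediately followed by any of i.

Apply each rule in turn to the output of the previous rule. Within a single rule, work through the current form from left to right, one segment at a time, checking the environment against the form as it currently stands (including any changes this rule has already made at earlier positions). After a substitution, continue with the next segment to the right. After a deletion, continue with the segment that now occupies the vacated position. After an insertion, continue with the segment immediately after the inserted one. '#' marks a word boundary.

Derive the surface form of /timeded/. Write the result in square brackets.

1 Word-Final Devoicing: [timeded] → [timedet]
2 Stop Lenition: [timedet] → [timezet]
3 t-Assibilation: [timezet] → [simezet]

[simezet]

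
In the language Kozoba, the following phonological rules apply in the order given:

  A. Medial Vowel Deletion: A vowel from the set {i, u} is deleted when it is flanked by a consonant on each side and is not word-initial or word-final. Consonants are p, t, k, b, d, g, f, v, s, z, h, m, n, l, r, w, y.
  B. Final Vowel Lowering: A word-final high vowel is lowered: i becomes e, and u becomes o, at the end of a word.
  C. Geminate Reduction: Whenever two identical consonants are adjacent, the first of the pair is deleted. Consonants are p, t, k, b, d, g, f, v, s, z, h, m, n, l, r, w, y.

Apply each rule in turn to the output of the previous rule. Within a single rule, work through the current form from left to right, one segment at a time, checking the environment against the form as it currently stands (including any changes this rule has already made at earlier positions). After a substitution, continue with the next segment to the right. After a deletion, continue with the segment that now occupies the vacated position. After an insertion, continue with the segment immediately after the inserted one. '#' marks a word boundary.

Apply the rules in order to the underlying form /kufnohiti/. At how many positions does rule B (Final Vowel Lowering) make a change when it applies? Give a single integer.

1

A Medial Vowel Deletion: [kufnohiti] → [kfnohti]
B Final Vowel Lowering: [kfnohti] → [kfnohte]
C Geminate Reduction: no change — [kfnohte]
Rule B changed 1 position(s).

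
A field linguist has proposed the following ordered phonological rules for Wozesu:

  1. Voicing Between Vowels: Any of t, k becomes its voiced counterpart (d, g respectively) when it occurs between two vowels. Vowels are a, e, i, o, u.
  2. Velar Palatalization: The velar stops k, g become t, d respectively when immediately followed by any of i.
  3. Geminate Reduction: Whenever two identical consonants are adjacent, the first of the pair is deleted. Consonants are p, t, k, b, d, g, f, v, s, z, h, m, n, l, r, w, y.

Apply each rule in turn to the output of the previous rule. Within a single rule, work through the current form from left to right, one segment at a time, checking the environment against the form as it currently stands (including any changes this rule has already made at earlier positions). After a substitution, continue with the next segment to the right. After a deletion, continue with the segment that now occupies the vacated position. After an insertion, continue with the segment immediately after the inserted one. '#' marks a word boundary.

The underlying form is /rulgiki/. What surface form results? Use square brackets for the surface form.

[ruldidi]

1 Voicing Between Vowels: [rulgiki] → [rulgigi]
2 Velar Palatalization: [rulgigi] → [ruldidi]
3 Geminate Reduction: no change — [ruldidi]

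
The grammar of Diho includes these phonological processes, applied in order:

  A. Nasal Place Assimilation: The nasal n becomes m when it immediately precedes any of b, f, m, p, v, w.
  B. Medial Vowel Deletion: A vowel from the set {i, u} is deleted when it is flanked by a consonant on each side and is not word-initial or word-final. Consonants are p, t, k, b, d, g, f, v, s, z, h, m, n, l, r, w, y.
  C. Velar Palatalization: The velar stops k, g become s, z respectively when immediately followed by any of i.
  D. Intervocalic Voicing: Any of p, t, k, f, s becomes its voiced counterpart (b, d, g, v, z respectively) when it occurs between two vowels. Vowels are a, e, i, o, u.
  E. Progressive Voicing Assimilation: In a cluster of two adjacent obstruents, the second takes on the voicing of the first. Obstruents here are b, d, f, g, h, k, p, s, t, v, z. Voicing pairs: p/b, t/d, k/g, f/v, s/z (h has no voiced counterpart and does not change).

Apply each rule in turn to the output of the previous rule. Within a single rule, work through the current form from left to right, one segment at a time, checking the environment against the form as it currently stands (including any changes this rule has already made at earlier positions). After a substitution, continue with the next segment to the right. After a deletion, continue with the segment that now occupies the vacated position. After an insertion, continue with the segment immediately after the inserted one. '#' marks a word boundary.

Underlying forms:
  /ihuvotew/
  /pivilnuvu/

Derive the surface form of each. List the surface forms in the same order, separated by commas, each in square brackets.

[ihfodew], [pflnvu]

/ihuvotew/:
  A Nasal Place Assimilation: no change — [ihuvotew]
  B Medial Vowel Deletion: [ihuvotew] → [ihvotew]
  C Velar Palatalization: no change — [ihvotew]
  D Intervocalic Voicing: [ihvotew] → [ihvodew]
  E Progressive Voicing Assimilation: [ihvodew] → [ihfodew]
/pivilnuvu/:
  A Nasal Place Assimilation: no change — [pivilnuvu]
  B Medial Vowel Deletion: [pivilnuvu] → [pvlnvu]
  C Velar Palatalization: no change — [pvlnvu]
  D Intervocalic Voicing: no change — [pvlnvu]
  E Progressive Voicing Assimilation: [pvlnvu] → [pflnvu]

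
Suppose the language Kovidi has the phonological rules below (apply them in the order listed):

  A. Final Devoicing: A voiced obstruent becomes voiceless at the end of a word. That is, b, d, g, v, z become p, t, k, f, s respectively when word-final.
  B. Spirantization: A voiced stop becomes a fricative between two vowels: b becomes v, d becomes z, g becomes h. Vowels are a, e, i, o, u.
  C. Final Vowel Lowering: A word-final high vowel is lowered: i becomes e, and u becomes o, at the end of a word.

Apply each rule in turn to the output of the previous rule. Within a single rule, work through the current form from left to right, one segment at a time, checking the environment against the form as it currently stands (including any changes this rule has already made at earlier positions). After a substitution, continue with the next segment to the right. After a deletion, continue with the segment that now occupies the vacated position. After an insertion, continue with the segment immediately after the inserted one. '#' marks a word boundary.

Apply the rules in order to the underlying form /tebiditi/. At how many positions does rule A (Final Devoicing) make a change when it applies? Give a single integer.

0

A Final Devoicing: no change — [tebiditi]
B Spirantization: [tebiditi] → [teviziti]
C Final Vowel Lowering: [teviziti] → [tevizite]
Rule A changed 0 position(s).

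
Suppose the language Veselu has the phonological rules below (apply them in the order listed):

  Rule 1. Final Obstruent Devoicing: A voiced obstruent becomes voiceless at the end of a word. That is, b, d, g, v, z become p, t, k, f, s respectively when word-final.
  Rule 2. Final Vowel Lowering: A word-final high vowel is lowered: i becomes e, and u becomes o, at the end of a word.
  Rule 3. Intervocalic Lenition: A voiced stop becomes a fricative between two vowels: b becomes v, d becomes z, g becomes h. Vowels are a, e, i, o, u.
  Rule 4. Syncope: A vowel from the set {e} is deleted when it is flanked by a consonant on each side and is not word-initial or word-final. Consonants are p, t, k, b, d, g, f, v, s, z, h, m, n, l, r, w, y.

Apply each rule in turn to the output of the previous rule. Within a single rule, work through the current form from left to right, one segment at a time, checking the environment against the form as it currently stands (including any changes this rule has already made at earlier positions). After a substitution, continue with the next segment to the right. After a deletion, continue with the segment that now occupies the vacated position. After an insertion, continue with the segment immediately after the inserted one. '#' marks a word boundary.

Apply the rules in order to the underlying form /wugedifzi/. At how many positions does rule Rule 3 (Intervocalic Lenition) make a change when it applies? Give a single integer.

2

Rule 1 Final Obstruent Devoicing: no change — [wugedifzi]
Rule 2 Final Vowel Lowering: [wugedifzi] → [wugedifze]
Rule 3 Intervocalic Lenition: [wugedifze] → [wuhezifze]
Rule 4 Syncope: [wuhezifze] → [wuhzifze]
Rule Rule 3 changed 2 position(s).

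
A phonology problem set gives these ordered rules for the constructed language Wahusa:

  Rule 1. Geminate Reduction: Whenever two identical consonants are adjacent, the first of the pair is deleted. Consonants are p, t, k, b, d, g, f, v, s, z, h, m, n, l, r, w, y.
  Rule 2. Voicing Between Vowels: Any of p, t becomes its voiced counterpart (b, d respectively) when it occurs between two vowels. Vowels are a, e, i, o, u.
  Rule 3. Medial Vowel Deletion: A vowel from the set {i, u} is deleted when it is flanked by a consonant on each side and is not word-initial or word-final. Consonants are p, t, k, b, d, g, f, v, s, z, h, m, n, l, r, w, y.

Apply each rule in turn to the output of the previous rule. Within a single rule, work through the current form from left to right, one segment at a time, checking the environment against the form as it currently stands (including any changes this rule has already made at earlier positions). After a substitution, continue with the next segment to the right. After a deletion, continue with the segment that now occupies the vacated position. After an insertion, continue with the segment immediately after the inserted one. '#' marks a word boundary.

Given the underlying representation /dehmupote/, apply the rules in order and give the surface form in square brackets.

[dehmbode]

Rule 1 Geminate Reduction: no change — [dehmupote]
Rule 2 Voicing Between Vowels: [dehmupote] → [dehmubode]
Rule 3 Medial Vowel Deletion: [dehmubode] → [dehmbode]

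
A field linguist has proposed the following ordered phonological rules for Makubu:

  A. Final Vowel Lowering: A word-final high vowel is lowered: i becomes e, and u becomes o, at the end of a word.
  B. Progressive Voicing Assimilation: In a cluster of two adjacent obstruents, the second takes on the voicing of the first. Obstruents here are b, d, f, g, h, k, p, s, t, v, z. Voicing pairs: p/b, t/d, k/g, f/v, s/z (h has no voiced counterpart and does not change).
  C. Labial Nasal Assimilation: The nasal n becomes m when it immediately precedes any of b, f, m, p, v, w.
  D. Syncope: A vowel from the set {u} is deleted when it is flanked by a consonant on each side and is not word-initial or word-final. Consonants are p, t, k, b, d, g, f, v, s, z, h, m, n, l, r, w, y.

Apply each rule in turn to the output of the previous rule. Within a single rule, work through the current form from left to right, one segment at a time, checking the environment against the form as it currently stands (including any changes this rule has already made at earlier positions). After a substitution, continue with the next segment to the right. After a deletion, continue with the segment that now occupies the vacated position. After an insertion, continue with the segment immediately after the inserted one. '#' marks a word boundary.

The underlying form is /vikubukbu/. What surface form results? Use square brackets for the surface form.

[vikbkpo]

A Final Vowel Lowering: [vikubukbu] → [vikubukbo]
B Progressive Voicing Assimilation: [vikubukbo] → [vikubukpo]
C Labial Nasal Assimilation: no change — [vikubukpo]
D Syncope: [vikubukpo] → [vikbkpo]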